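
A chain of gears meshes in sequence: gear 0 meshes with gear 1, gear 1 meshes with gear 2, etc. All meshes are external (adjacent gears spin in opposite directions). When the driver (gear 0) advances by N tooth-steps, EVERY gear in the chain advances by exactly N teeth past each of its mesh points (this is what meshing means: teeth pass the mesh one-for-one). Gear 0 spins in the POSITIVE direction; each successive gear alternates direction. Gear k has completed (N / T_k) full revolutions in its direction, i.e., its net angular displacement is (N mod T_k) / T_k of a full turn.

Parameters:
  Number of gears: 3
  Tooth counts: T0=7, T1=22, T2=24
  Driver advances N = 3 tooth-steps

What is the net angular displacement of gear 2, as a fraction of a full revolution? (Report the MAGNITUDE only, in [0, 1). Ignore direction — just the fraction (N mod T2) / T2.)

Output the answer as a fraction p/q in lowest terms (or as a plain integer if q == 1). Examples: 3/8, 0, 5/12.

Answer: 1/8

Derivation:
Chain of 3 gears, tooth counts: [7, 22, 24]
  gear 0: T0=7, direction=positive, advance = 3 mod 7 = 3 teeth = 3/7 turn
  gear 1: T1=22, direction=negative, advance = 3 mod 22 = 3 teeth = 3/22 turn
  gear 2: T2=24, direction=positive, advance = 3 mod 24 = 3 teeth = 3/24 turn
Gear 2: 3 mod 24 = 3
Fraction = 3 / 24 = 1/8 (gcd(3,24)=3) = 1/8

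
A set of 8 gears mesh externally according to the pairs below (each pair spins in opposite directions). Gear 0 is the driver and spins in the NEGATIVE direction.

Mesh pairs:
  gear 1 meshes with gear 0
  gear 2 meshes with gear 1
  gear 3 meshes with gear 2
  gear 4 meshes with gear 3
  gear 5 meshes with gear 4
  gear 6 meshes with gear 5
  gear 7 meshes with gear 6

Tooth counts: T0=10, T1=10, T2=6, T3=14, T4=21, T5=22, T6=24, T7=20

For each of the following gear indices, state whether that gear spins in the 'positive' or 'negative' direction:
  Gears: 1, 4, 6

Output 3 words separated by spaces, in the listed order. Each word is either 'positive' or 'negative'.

Answer: positive negative negative

Derivation:
Gear 0 (driver): negative (depth 0)
  gear 1: meshes with gear 0 -> depth 1 -> positive (opposite of gear 0)
  gear 2: meshes with gear 1 -> depth 2 -> negative (opposite of gear 1)
  gear 3: meshes with gear 2 -> depth 3 -> positive (opposite of gear 2)
  gear 4: meshes with gear 3 -> depth 4 -> negative (opposite of gear 3)
  gear 5: meshes with gear 4 -> depth 5 -> positive (opposite of gear 4)
  gear 6: meshes with gear 5 -> depth 6 -> negative (opposite of gear 5)
  gear 7: meshes with gear 6 -> depth 7 -> positive (opposite of gear 6)
Queried indices 1, 4, 6 -> positive, negative, negative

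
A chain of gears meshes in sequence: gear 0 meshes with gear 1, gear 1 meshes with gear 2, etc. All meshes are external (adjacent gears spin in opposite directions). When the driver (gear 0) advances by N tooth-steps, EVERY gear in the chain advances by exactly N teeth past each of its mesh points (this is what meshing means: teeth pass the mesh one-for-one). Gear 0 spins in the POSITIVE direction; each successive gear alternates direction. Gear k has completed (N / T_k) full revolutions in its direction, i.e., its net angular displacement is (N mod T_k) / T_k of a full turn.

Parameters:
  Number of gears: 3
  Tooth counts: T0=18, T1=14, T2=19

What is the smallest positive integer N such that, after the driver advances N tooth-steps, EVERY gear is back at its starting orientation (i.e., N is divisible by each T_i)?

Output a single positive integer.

Gear k returns to start when N is a multiple of T_k.
All gears at start simultaneously when N is a common multiple of [18, 14, 19]; the smallest such N is lcm(18, 14, 19).
Start: lcm = T0 = 18
Fold in T1=14: gcd(18, 14) = 2; lcm(18, 14) = 18 * 14 / 2 = 252 / 2 = 126
Fold in T2=19: gcd(126, 19) = 1; lcm(126, 19) = 126 * 19 / 1 = 2394 / 1 = 2394
Full cycle length = 2394

Answer: 2394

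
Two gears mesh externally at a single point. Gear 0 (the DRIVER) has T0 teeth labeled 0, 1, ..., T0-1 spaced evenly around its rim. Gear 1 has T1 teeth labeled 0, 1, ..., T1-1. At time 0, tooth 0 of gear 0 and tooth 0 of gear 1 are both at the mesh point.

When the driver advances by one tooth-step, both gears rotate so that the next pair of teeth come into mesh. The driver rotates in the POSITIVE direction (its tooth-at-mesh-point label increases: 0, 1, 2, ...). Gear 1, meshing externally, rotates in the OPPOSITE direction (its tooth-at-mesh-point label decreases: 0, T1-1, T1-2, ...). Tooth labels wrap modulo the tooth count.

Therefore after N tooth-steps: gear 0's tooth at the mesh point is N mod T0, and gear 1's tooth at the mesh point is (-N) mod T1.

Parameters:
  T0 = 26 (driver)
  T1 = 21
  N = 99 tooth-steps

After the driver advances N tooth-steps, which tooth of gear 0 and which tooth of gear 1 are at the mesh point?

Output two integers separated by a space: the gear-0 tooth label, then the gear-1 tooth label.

Gear 0 (driver, T0=26): tooth at mesh = N mod T0
  99 = 3 * 26 + 21, so 99 mod 26 = 21
  gear 0 tooth = 21
Gear 1 (driven, T1=21): tooth at mesh = (-N) mod T1
  99 = 4 * 21 + 15, so 99 mod 21 = 15
  (-99) mod 21 = (-15) mod 21 = 21 - 15 = 6
Mesh after 99 steps: gear-0 tooth 21 meets gear-1 tooth 6

Answer: 21 6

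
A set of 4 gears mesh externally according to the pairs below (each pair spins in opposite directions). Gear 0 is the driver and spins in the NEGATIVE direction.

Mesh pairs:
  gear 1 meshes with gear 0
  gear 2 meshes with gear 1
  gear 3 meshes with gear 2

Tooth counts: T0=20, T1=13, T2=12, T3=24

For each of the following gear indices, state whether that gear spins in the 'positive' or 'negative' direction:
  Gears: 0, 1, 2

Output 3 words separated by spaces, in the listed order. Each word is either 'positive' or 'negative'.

Gear 0 (driver): negative (depth 0)
  gear 1: meshes with gear 0 -> depth 1 -> positive (opposite of gear 0)
  gear 2: meshes with gear 1 -> depth 2 -> negative (opposite of gear 1)
  gear 3: meshes with gear 2 -> depth 3 -> positive (opposite of gear 2)
Queried indices 0, 1, 2 -> negative, positive, negative

Answer: negative positive negative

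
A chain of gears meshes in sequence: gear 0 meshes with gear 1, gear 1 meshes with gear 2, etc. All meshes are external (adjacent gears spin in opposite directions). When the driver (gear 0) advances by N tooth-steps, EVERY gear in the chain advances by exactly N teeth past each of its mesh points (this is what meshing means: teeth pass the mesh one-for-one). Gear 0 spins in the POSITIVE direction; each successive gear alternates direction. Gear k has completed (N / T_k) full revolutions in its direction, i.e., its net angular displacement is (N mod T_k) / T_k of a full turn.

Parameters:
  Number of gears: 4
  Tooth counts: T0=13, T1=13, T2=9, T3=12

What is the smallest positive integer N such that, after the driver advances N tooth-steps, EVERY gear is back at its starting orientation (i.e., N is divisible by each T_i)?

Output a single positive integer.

Answer: 468

Derivation:
Gear k returns to start when N is a multiple of T_k.
All gears at start simultaneously when N is a common multiple of [13, 13, 9, 12]; the smallest such N is lcm(13, 13, 9, 12).
Start: lcm = T0 = 13
Fold in T1=13: gcd(13, 13) = 13; lcm(13, 13) = 13 * 13 / 13 = 169 / 13 = 13
Fold in T2=9: gcd(13, 9) = 1; lcm(13, 9) = 13 * 9 / 1 = 117 / 1 = 117
Fold in T3=12: gcd(117, 12) = 3; lcm(117, 12) = 117 * 12 / 3 = 1404 / 3 = 468
Full cycle length = 468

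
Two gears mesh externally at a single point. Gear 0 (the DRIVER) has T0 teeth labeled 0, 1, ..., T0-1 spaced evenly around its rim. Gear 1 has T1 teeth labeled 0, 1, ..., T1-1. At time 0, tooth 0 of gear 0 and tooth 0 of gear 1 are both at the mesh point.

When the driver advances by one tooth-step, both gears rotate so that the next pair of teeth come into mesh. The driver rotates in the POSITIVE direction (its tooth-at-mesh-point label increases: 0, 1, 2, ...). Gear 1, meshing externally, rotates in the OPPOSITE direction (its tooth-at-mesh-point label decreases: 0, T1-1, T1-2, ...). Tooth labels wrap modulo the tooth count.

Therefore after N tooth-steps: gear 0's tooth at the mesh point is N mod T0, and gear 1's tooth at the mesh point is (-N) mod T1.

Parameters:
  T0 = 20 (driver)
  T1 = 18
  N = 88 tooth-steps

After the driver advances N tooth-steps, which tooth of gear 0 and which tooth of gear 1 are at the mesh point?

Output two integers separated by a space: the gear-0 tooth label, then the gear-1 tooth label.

Answer: 8 2

Derivation:
Gear 0 (driver, T0=20): tooth at mesh = N mod T0
  88 = 4 * 20 + 8, so 88 mod 20 = 8
  gear 0 tooth = 8
Gear 1 (driven, T1=18): tooth at mesh = (-N) mod T1
  88 = 4 * 18 + 16, so 88 mod 18 = 16
  (-88) mod 18 = (-16) mod 18 = 18 - 16 = 2
Mesh after 88 steps: gear-0 tooth 8 meets gear-1 tooth 2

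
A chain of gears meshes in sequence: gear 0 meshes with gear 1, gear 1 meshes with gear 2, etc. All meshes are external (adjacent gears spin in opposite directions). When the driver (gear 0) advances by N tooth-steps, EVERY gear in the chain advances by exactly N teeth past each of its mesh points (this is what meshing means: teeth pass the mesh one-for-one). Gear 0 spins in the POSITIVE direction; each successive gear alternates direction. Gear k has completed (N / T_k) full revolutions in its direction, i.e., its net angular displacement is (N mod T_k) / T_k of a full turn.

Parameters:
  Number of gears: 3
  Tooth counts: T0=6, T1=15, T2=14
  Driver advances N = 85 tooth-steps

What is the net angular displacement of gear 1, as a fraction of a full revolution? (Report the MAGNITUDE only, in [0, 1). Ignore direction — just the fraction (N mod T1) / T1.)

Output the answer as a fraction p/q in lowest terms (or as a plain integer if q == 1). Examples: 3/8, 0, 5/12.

Chain of 3 gears, tooth counts: [6, 15, 14]
  gear 0: T0=6, direction=positive, advance = 85 mod 6 = 1 teeth = 1/6 turn
  gear 1: T1=15, direction=negative, advance = 85 mod 15 = 10 teeth = 10/15 turn
  gear 2: T2=14, direction=positive, advance = 85 mod 14 = 1 teeth = 1/14 turn
Gear 1: 85 mod 15 = 10
Fraction = 10 / 15 = 2/3 (gcd(10,15)=5) = 2/3

Answer: 2/3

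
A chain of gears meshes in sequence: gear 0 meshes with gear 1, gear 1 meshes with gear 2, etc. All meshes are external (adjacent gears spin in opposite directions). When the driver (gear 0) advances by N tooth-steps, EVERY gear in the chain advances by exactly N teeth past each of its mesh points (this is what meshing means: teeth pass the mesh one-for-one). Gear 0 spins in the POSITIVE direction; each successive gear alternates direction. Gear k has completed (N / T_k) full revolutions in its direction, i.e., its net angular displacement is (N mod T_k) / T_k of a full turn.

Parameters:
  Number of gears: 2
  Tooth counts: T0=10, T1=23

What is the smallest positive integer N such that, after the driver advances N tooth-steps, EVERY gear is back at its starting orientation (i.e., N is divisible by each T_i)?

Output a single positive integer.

Answer: 230

Derivation:
Gear k returns to start when N is a multiple of T_k.
All gears at start simultaneously when N is a common multiple of [10, 23]; the smallest such N is lcm(10, 23).
Start: lcm = T0 = 10
Fold in T1=23: gcd(10, 23) = 1; lcm(10, 23) = 10 * 23 / 1 = 230 / 1 = 230
Full cycle length = 230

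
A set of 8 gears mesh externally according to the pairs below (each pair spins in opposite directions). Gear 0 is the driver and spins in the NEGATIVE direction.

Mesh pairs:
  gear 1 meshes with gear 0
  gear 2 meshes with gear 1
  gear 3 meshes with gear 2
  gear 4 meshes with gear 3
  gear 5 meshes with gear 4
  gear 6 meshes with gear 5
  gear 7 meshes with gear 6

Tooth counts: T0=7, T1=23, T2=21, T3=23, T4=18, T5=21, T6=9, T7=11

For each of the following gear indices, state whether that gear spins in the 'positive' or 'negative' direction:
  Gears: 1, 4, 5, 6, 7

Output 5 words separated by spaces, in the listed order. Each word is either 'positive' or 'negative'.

Answer: positive negative positive negative positive

Derivation:
Gear 0 (driver): negative (depth 0)
  gear 1: meshes with gear 0 -> depth 1 -> positive (opposite of gear 0)
  gear 2: meshes with gear 1 -> depth 2 -> negative (opposite of gear 1)
  gear 3: meshes with gear 2 -> depth 3 -> positive (opposite of gear 2)
  gear 4: meshes with gear 3 -> depth 4 -> negative (opposite of gear 3)
  gear 5: meshes with gear 4 -> depth 5 -> positive (opposite of gear 4)
  gear 6: meshes with gear 5 -> depth 6 -> negative (opposite of gear 5)
  gear 7: meshes with gear 6 -> depth 7 -> positive (opposite of gear 6)
Queried indices 1, 4, 5, 6, 7 -> positive, negative, positive, negative, positive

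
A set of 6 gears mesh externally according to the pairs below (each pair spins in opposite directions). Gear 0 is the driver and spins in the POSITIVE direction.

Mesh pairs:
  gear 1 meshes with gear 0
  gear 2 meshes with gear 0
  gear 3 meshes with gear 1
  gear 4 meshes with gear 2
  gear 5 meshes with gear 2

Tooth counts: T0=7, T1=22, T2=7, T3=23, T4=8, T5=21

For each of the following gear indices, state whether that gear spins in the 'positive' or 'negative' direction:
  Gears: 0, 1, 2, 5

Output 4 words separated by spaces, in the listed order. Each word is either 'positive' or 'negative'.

Answer: positive negative negative positive

Derivation:
Gear 0 (driver): positive (depth 0)
  gear 1: meshes with gear 0 -> depth 1 -> negative (opposite of gear 0)
  gear 2: meshes with gear 0 -> depth 1 -> negative (opposite of gear 0)
  gear 3: meshes with gear 1 -> depth 2 -> positive (opposite of gear 1)
  gear 4: meshes with gear 2 -> depth 2 -> positive (opposite of gear 2)
  gear 5: meshes with gear 2 -> depth 2 -> positive (opposite of gear 2)
Queried indices 0, 1, 2, 5 -> positive, negative, negative, positive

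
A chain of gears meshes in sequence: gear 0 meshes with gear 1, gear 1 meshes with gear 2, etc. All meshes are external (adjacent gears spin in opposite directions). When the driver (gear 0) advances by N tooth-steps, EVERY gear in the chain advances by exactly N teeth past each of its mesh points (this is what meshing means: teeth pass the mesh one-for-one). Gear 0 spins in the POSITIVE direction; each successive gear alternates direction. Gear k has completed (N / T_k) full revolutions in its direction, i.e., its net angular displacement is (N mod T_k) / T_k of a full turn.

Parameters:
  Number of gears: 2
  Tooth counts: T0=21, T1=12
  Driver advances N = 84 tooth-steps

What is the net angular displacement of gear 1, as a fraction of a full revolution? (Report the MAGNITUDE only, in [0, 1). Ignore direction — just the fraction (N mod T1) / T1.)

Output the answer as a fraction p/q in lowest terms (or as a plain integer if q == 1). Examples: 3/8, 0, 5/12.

Answer: 0

Derivation:
Chain of 2 gears, tooth counts: [21, 12]
  gear 0: T0=21, direction=positive, advance = 84 mod 21 = 0 teeth = 0/21 turn
  gear 1: T1=12, direction=negative, advance = 84 mod 12 = 0 teeth = 0/12 turn
Gear 1: 84 mod 12 = 0
Fraction = 0 / 12 = 0/1 (gcd(0,12)=12) = 0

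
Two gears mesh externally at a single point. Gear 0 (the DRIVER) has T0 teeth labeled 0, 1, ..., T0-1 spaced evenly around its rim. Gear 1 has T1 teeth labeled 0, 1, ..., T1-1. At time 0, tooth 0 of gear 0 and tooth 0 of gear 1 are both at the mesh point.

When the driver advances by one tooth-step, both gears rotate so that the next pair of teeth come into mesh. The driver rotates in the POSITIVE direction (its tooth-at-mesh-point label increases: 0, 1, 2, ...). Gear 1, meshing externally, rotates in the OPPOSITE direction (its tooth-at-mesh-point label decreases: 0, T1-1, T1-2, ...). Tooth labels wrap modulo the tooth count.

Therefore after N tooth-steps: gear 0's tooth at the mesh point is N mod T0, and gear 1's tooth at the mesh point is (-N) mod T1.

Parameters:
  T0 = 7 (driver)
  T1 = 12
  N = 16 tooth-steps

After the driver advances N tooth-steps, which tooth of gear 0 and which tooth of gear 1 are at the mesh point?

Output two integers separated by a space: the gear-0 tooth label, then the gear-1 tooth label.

Answer: 2 8

Derivation:
Gear 0 (driver, T0=7): tooth at mesh = N mod T0
  16 = 2 * 7 + 2, so 16 mod 7 = 2
  gear 0 tooth = 2
Gear 1 (driven, T1=12): tooth at mesh = (-N) mod T1
  16 = 1 * 12 + 4, so 16 mod 12 = 4
  (-16) mod 12 = (-4) mod 12 = 12 - 4 = 8
Mesh after 16 steps: gear-0 tooth 2 meets gear-1 tooth 8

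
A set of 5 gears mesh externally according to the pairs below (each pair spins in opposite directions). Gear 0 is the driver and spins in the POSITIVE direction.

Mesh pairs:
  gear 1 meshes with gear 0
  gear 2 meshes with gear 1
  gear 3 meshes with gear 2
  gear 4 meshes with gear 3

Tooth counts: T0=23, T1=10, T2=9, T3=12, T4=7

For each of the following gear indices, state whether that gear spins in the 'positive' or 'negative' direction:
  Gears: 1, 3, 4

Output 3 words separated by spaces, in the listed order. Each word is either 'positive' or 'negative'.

Answer: negative negative positive

Derivation:
Gear 0 (driver): positive (depth 0)
  gear 1: meshes with gear 0 -> depth 1 -> negative (opposite of gear 0)
  gear 2: meshes with gear 1 -> depth 2 -> positive (opposite of gear 1)
  gear 3: meshes with gear 2 -> depth 3 -> negative (opposite of gear 2)
  gear 4: meshes with gear 3 -> depth 4 -> positive (opposite of gear 3)
Queried indices 1, 3, 4 -> negative, negative, positive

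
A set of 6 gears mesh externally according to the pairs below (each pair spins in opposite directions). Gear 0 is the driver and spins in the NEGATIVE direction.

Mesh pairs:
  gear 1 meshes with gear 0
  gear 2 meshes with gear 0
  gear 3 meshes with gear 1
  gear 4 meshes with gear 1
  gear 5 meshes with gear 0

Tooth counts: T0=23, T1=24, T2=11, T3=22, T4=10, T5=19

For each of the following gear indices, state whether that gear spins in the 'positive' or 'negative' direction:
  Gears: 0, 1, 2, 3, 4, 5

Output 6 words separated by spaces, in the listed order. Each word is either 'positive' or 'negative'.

Answer: negative positive positive negative negative positive

Derivation:
Gear 0 (driver): negative (depth 0)
  gear 1: meshes with gear 0 -> depth 1 -> positive (opposite of gear 0)
  gear 2: meshes with gear 0 -> depth 1 -> positive (opposite of gear 0)
  gear 3: meshes with gear 1 -> depth 2 -> negative (opposite of gear 1)
  gear 4: meshes with gear 1 -> depth 2 -> negative (opposite of gear 1)
  gear 5: meshes with gear 0 -> depth 1 -> positive (opposite of gear 0)
Queried indices 0, 1, 2, 3, 4, 5 -> negative, positive, positive, negative, negative, positive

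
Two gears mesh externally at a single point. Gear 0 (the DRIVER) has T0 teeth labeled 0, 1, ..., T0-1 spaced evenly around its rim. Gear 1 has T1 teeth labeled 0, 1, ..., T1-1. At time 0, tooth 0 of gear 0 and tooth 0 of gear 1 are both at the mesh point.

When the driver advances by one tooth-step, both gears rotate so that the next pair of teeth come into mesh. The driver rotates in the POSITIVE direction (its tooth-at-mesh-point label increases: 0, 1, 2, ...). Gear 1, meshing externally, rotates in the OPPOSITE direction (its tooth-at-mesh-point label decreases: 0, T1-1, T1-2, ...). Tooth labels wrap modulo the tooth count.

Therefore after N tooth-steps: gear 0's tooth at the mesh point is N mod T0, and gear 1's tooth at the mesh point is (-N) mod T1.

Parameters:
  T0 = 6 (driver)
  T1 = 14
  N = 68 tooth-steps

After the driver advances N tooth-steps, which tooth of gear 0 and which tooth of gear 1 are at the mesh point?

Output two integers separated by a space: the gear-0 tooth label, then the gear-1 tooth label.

Answer: 2 2

Derivation:
Gear 0 (driver, T0=6): tooth at mesh = N mod T0
  68 = 11 * 6 + 2, so 68 mod 6 = 2
  gear 0 tooth = 2
Gear 1 (driven, T1=14): tooth at mesh = (-N) mod T1
  68 = 4 * 14 + 12, so 68 mod 14 = 12
  (-68) mod 14 = (-12) mod 14 = 14 - 12 = 2
Mesh after 68 steps: gear-0 tooth 2 meets gear-1 tooth 2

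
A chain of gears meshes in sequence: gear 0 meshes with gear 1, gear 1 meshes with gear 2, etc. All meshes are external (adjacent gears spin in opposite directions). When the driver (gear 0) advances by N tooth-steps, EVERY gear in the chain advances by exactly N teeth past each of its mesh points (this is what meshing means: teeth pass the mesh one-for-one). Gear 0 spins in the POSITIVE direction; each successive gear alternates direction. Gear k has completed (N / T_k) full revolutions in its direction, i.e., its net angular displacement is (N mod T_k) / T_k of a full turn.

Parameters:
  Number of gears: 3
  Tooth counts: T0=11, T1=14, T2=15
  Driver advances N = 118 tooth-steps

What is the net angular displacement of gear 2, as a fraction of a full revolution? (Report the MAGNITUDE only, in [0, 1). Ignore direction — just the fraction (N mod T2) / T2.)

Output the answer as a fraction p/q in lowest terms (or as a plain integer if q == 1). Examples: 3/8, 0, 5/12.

Chain of 3 gears, tooth counts: [11, 14, 15]
  gear 0: T0=11, direction=positive, advance = 118 mod 11 = 8 teeth = 8/11 turn
  gear 1: T1=14, direction=negative, advance = 118 mod 14 = 6 teeth = 6/14 turn
  gear 2: T2=15, direction=positive, advance = 118 mod 15 = 13 teeth = 13/15 turn
Gear 2: 118 mod 15 = 13
Fraction = 13 / 15 = 13/15 (gcd(13,15)=1) = 13/15

Answer: 13/15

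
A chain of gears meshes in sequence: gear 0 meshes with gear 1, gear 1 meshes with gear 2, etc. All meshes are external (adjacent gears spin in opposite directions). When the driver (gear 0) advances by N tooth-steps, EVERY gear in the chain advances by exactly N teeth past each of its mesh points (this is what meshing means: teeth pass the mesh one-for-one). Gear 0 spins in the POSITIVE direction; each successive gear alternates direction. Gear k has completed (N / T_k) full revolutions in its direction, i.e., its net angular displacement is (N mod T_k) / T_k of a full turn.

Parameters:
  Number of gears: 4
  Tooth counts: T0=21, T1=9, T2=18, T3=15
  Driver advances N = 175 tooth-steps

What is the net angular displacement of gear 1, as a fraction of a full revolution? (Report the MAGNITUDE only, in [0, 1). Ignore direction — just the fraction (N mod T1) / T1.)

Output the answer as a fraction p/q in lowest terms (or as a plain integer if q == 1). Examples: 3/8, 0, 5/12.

Answer: 4/9

Derivation:
Chain of 4 gears, tooth counts: [21, 9, 18, 15]
  gear 0: T0=21, direction=positive, advance = 175 mod 21 = 7 teeth = 7/21 turn
  gear 1: T1=9, direction=negative, advance = 175 mod 9 = 4 teeth = 4/9 turn
  gear 2: T2=18, direction=positive, advance = 175 mod 18 = 13 teeth = 13/18 turn
  gear 3: T3=15, direction=negative, advance = 175 mod 15 = 10 teeth = 10/15 turn
Gear 1: 175 mod 9 = 4
Fraction = 4 / 9 = 4/9 (gcd(4,9)=1) = 4/9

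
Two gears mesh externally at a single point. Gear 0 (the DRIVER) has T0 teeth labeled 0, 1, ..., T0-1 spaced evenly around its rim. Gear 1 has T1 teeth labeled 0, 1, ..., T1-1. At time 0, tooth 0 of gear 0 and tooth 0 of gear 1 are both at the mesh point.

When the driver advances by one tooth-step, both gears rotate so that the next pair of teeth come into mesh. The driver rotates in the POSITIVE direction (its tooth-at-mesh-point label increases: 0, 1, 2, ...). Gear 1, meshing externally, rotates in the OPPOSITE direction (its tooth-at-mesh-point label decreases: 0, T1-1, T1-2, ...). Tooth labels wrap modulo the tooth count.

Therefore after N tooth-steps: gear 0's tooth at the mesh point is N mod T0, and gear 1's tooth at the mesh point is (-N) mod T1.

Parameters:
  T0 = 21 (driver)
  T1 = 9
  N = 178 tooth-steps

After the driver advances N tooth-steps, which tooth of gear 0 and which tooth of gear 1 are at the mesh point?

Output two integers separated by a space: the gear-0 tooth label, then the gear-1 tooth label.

Gear 0 (driver, T0=21): tooth at mesh = N mod T0
  178 = 8 * 21 + 10, so 178 mod 21 = 10
  gear 0 tooth = 10
Gear 1 (driven, T1=9): tooth at mesh = (-N) mod T1
  178 = 19 * 9 + 7, so 178 mod 9 = 7
  (-178) mod 9 = (-7) mod 9 = 9 - 7 = 2
Mesh after 178 steps: gear-0 tooth 10 meets gear-1 tooth 2

Answer: 10 2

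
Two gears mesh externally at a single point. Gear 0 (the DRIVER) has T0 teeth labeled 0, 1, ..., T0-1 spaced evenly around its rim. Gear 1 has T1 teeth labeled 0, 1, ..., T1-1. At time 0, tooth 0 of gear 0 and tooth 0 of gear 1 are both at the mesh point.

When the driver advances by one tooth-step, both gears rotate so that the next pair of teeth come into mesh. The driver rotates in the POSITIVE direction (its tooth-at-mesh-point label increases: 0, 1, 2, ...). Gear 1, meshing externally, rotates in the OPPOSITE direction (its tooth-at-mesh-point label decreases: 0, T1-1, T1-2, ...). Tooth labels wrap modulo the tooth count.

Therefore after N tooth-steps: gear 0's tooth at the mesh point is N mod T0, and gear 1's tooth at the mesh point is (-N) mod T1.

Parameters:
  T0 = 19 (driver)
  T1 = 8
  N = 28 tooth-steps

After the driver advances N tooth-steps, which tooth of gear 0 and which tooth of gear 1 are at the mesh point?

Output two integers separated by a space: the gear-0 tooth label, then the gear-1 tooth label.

Answer: 9 4

Derivation:
Gear 0 (driver, T0=19): tooth at mesh = N mod T0
  28 = 1 * 19 + 9, so 28 mod 19 = 9
  gear 0 tooth = 9
Gear 1 (driven, T1=8): tooth at mesh = (-N) mod T1
  28 = 3 * 8 + 4, so 28 mod 8 = 4
  (-28) mod 8 = (-4) mod 8 = 8 - 4 = 4
Mesh after 28 steps: gear-0 tooth 9 meets gear-1 tooth 4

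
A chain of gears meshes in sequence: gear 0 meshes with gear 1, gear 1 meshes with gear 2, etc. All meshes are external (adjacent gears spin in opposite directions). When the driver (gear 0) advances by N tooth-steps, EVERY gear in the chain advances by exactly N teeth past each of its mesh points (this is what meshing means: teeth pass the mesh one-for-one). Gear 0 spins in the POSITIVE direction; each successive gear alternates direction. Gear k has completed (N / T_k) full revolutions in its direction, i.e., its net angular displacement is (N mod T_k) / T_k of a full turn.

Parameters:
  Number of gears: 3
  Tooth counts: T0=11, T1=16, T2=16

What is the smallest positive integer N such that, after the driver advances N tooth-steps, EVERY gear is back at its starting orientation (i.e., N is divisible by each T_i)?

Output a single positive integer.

Gear k returns to start when N is a multiple of T_k.
All gears at start simultaneously when N is a common multiple of [11, 16, 16]; the smallest such N is lcm(11, 16, 16).
Start: lcm = T0 = 11
Fold in T1=16: gcd(11, 16) = 1; lcm(11, 16) = 11 * 16 / 1 = 176 / 1 = 176
Fold in T2=16: gcd(176, 16) = 16; lcm(176, 16) = 176 * 16 / 16 = 2816 / 16 = 176
Full cycle length = 176

Answer: 176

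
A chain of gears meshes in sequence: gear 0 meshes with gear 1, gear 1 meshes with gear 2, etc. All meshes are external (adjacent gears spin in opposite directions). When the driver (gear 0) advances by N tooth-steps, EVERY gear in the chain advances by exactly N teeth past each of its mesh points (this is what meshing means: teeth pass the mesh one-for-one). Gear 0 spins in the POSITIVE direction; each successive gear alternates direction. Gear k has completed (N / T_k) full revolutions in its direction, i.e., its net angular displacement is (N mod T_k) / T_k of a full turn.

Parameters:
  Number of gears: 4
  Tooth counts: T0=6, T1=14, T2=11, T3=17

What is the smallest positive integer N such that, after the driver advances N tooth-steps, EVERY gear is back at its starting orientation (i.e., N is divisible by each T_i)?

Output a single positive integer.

Answer: 7854

Derivation:
Gear k returns to start when N is a multiple of T_k.
All gears at start simultaneously when N is a common multiple of [6, 14, 11, 17]; the smallest such N is lcm(6, 14, 11, 17).
Start: lcm = T0 = 6
Fold in T1=14: gcd(6, 14) = 2; lcm(6, 14) = 6 * 14 / 2 = 84 / 2 = 42
Fold in T2=11: gcd(42, 11) = 1; lcm(42, 11) = 42 * 11 / 1 = 462 / 1 = 462
Fold in T3=17: gcd(462, 17) = 1; lcm(462, 17) = 462 * 17 / 1 = 7854 / 1 = 7854
Full cycle length = 7854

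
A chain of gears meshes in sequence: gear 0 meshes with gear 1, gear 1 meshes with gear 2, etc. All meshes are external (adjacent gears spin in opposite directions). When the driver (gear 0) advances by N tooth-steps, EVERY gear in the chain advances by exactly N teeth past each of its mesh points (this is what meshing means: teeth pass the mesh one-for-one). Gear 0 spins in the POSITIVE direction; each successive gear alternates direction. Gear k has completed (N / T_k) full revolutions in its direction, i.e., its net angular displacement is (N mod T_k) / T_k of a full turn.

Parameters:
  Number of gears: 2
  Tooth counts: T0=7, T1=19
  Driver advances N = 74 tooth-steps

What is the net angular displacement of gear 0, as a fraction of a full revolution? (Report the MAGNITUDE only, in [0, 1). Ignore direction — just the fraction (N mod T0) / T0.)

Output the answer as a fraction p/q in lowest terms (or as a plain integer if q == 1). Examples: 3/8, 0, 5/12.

Answer: 4/7

Derivation:
Chain of 2 gears, tooth counts: [7, 19]
  gear 0: T0=7, direction=positive, advance = 74 mod 7 = 4 teeth = 4/7 turn
  gear 1: T1=19, direction=negative, advance = 74 mod 19 = 17 teeth = 17/19 turn
Gear 0: 74 mod 7 = 4
Fraction = 4 / 7 = 4/7 (gcd(4,7)=1) = 4/7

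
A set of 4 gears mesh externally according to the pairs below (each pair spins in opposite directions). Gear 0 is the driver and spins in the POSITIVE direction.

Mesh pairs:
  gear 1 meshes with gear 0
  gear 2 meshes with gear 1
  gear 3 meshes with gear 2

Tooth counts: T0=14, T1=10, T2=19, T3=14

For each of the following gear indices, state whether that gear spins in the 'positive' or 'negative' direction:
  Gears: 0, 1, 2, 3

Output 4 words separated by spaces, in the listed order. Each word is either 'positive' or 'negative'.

Answer: positive negative positive negative

Derivation:
Gear 0 (driver): positive (depth 0)
  gear 1: meshes with gear 0 -> depth 1 -> negative (opposite of gear 0)
  gear 2: meshes with gear 1 -> depth 2 -> positive (opposite of gear 1)
  gear 3: meshes with gear 2 -> depth 3 -> negative (opposite of gear 2)
Queried indices 0, 1, 2, 3 -> positive, negative, positive, negative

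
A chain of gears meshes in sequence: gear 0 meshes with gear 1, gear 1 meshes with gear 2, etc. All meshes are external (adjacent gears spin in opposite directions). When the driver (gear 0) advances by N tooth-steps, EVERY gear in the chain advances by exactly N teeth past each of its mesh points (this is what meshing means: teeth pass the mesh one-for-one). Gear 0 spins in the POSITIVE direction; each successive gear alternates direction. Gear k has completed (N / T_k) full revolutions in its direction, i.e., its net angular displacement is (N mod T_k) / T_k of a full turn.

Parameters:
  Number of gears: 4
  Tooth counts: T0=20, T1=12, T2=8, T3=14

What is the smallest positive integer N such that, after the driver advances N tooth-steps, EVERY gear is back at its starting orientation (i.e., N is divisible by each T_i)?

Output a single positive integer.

Answer: 840

Derivation:
Gear k returns to start when N is a multiple of T_k.
All gears at start simultaneously when N is a common multiple of [20, 12, 8, 14]; the smallest such N is lcm(20, 12, 8, 14).
Start: lcm = T0 = 20
Fold in T1=12: gcd(20, 12) = 4; lcm(20, 12) = 20 * 12 / 4 = 240 / 4 = 60
Fold in T2=8: gcd(60, 8) = 4; lcm(60, 8) = 60 * 8 / 4 = 480 / 4 = 120
Fold in T3=14: gcd(120, 14) = 2; lcm(120, 14) = 120 * 14 / 2 = 1680 / 2 = 840
Full cycle length = 840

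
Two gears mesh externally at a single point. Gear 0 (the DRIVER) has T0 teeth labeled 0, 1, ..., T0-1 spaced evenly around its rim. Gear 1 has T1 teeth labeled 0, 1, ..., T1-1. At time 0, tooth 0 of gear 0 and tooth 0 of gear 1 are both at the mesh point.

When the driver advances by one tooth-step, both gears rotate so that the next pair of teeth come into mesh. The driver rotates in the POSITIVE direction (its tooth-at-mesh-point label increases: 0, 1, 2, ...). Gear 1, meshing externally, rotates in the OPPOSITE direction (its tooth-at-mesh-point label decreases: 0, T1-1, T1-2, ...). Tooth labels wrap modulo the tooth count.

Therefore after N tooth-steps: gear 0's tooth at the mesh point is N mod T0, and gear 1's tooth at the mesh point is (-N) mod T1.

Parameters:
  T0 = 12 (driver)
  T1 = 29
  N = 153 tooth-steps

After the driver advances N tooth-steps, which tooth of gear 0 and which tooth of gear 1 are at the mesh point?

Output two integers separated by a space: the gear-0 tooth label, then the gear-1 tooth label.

Answer: 9 21

Derivation:
Gear 0 (driver, T0=12): tooth at mesh = N mod T0
  153 = 12 * 12 + 9, so 153 mod 12 = 9
  gear 0 tooth = 9
Gear 1 (driven, T1=29): tooth at mesh = (-N) mod T1
  153 = 5 * 29 + 8, so 153 mod 29 = 8
  (-153) mod 29 = (-8) mod 29 = 29 - 8 = 21
Mesh after 153 steps: gear-0 tooth 9 meets gear-1 tooth 21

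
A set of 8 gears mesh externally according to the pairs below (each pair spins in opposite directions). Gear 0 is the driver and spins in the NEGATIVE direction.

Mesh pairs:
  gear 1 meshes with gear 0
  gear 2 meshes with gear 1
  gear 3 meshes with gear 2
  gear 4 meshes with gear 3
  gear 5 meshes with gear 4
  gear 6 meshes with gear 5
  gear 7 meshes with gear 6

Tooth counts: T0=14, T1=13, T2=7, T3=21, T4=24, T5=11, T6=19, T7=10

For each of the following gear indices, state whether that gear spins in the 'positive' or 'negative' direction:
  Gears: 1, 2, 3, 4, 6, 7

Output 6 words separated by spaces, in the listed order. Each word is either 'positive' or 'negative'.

Answer: positive negative positive negative negative positive

Derivation:
Gear 0 (driver): negative (depth 0)
  gear 1: meshes with gear 0 -> depth 1 -> positive (opposite of gear 0)
  gear 2: meshes with gear 1 -> depth 2 -> negative (opposite of gear 1)
  gear 3: meshes with gear 2 -> depth 3 -> positive (opposite of gear 2)
  gear 4: meshes with gear 3 -> depth 4 -> negative (opposite of gear 3)
  gear 5: meshes with gear 4 -> depth 5 -> positive (opposite of gear 4)
  gear 6: meshes with gear 5 -> depth 6 -> negative (opposite of gear 5)
  gear 7: meshes with gear 6 -> depth 7 -> positive (opposite of gear 6)
Queried indices 1, 2, 3, 4, 6, 7 -> positive, negative, positive, negative, negative, positive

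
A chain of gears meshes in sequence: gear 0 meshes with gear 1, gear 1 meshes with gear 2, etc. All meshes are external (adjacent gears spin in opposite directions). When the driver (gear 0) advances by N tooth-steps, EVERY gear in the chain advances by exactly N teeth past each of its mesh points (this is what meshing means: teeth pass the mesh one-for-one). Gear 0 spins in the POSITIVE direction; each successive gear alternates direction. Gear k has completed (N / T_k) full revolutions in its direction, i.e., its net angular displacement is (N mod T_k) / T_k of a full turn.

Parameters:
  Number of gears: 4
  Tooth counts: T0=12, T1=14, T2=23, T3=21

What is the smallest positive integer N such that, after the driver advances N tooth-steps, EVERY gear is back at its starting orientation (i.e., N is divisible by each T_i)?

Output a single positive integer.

Gear k returns to start when N is a multiple of T_k.
All gears at start simultaneously when N is a common multiple of [12, 14, 23, 21]; the smallest such N is lcm(12, 14, 23, 21).
Start: lcm = T0 = 12
Fold in T1=14: gcd(12, 14) = 2; lcm(12, 14) = 12 * 14 / 2 = 168 / 2 = 84
Fold in T2=23: gcd(84, 23) = 1; lcm(84, 23) = 84 * 23 / 1 = 1932 / 1 = 1932
Fold in T3=21: gcd(1932, 21) = 21; lcm(1932, 21) = 1932 * 21 / 21 = 40572 / 21 = 1932
Full cycle length = 1932

Answer: 1932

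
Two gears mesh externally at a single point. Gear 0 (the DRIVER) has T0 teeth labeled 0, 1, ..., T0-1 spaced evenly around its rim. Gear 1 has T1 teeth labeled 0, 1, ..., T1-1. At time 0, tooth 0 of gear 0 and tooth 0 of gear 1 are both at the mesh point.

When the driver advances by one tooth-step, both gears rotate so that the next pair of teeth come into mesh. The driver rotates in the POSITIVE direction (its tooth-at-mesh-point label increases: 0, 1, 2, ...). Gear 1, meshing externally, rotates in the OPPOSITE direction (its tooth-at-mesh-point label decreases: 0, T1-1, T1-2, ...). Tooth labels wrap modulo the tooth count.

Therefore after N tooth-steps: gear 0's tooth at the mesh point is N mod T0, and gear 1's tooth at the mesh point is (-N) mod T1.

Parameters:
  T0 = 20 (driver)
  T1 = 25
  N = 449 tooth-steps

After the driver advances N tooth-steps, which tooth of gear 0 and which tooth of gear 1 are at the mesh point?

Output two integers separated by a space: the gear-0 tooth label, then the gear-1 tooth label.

Answer: 9 1

Derivation:
Gear 0 (driver, T0=20): tooth at mesh = N mod T0
  449 = 22 * 20 + 9, so 449 mod 20 = 9
  gear 0 tooth = 9
Gear 1 (driven, T1=25): tooth at mesh = (-N) mod T1
  449 = 17 * 25 + 24, so 449 mod 25 = 24
  (-449) mod 25 = (-24) mod 25 = 25 - 24 = 1
Mesh after 449 steps: gear-0 tooth 9 meets gear-1 tooth 1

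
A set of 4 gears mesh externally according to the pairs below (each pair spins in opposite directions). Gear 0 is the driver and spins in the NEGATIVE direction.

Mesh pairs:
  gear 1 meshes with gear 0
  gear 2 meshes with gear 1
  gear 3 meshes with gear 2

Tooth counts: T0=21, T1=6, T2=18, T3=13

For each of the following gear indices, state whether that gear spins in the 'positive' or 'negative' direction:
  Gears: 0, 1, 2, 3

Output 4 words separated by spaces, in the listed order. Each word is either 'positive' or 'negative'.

Answer: negative positive negative positive

Derivation:
Gear 0 (driver): negative (depth 0)
  gear 1: meshes with gear 0 -> depth 1 -> positive (opposite of gear 0)
  gear 2: meshes with gear 1 -> depth 2 -> negative (opposite of gear 1)
  gear 3: meshes with gear 2 -> depth 3 -> positive (opposite of gear 2)
Queried indices 0, 1, 2, 3 -> negative, positive, negative, positive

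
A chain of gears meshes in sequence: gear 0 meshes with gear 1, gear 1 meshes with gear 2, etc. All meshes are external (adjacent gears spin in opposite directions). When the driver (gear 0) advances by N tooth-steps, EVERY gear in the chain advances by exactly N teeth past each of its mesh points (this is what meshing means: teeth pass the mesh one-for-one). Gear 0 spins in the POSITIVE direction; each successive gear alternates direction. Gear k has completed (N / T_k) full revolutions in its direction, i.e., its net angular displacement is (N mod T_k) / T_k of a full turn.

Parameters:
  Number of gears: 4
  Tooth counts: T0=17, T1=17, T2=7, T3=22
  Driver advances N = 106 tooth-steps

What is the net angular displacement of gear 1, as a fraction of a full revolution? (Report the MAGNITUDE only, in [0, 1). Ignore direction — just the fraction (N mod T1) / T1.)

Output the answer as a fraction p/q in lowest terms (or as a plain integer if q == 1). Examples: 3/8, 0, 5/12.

Answer: 4/17

Derivation:
Chain of 4 gears, tooth counts: [17, 17, 7, 22]
  gear 0: T0=17, direction=positive, advance = 106 mod 17 = 4 teeth = 4/17 turn
  gear 1: T1=17, direction=negative, advance = 106 mod 17 = 4 teeth = 4/17 turn
  gear 2: T2=7, direction=positive, advance = 106 mod 7 = 1 teeth = 1/7 turn
  gear 3: T3=22, direction=negative, advance = 106 mod 22 = 18 teeth = 18/22 turn
Gear 1: 106 mod 17 = 4
Fraction = 4 / 17 = 4/17 (gcd(4,17)=1) = 4/17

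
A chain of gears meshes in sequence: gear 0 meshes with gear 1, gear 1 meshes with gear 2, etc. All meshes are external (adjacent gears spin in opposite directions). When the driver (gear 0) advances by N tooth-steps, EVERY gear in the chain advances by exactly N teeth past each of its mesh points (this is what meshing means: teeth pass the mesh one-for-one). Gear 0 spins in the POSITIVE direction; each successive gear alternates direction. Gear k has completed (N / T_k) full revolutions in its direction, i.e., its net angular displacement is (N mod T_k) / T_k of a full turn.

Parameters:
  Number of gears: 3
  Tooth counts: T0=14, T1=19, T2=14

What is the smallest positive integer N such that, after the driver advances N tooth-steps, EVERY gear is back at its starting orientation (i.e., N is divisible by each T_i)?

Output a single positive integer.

Gear k returns to start when N is a multiple of T_k.
All gears at start simultaneously when N is a common multiple of [14, 19, 14]; the smallest such N is lcm(14, 19, 14).
Start: lcm = T0 = 14
Fold in T1=19: gcd(14, 19) = 1; lcm(14, 19) = 14 * 19 / 1 = 266 / 1 = 266
Fold in T2=14: gcd(266, 14) = 14; lcm(266, 14) = 266 * 14 / 14 = 3724 / 14 = 266
Full cycle length = 266

Answer: 266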